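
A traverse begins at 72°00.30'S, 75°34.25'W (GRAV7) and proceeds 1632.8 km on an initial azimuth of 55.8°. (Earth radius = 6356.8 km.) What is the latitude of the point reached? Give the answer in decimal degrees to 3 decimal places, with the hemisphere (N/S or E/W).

GRAV7: φ = -72.00500°, λ = -75.57083°
δ = d/R = 1632.8/6356.8 = 0.256859 rad
φ₂ = arcsin(sin φ₁ cos δ + cos φ₁ sin δ cos θ)
   = arcsin(-0.95108·0.96719 + 0.30893·0.25404·0.56208) = -61.13591°
λ₂ = λ₁ + atan2(sin θ sin δ cos φ₁, cos δ − sin φ₁ sin φ₂) = -49.76900°

61.136°S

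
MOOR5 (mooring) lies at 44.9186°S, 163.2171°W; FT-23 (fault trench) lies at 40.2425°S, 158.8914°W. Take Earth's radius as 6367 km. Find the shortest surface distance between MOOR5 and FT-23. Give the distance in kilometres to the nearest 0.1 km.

Δφ = 4.6761°,  Δλ = 4.3257°
a = sin²(Δφ/2) + cos φ₁ cos φ₂ sin²(Δλ/2) = 0.002434
c = 2·arcsin(√a) = 0.098714 rad = 5.6559°
d = R·c = 6367 × 0.098714 = 628.5 km

628.5 km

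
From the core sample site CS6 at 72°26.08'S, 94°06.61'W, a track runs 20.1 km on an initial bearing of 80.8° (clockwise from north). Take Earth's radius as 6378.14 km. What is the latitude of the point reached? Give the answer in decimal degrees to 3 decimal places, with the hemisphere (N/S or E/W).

72.405°S

CS6: φ = -72.43467°, λ = -94.11017°
δ = d/R = 20.1/6378.14 = 0.003151 rad
φ₂ = arcsin(sin φ₁ cos δ + cos φ₁ sin δ cos θ)
   = arcsin(-0.95337·1.00000 + 0.30179·0.00315·0.15988) = -72.40492°
λ₂ = λ₁ + atan2(sin θ sin δ cos φ₁, cos δ − sin φ₁ sin φ₂) = -93.52053°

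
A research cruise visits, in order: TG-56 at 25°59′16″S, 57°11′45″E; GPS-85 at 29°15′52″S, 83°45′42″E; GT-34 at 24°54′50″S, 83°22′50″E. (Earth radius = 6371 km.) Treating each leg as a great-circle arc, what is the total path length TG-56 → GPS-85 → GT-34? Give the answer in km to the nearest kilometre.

3122 km

TG-56: φ = -25.98778°, λ = +57.19583°
GPS-85: φ = -29.26444°, λ = +83.76167°
GT-34: φ = -24.91389°, λ = +83.38056°
TG-56→GPS-85: c = 0.413864 rad, d = 2636.73 km
GPS-85→GT-34: c = 0.076162 rad, d = 485.23 km
Total = 2636.73 + 485.23 = 3121.95 km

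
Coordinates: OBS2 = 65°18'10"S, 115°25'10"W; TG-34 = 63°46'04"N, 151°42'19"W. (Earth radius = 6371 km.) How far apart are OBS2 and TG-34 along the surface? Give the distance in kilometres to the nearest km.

14652 km

OBS2: φ = -65.30278°, λ = -115.41944°
TG-34: φ = +63.76778°, λ = -151.70528°
Δφ = 129.0706°,  Δλ = -36.2858°
a = sin²(Δφ/2) + cos φ₁ cos φ₂ sin²(Δλ/2) = 0.833046
c = 2·arcsin(√a) = 2.299753 rad = 131.7661°
d = R·c = 6371 × 2.299753 = 14651.7 km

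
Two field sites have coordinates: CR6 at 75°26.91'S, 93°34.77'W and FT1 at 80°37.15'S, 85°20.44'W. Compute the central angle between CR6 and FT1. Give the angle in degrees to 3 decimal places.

5.433°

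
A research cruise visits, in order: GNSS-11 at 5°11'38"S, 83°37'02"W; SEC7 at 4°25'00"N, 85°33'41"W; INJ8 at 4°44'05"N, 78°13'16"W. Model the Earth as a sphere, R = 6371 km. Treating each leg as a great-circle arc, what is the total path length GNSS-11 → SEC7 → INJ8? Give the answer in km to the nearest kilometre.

GNSS-11: φ = -5.19389°, λ = -83.61722°
SEC7: φ = +4.41667°, λ = -85.56139°
INJ8: φ = +4.73472°, λ = -78.22111°
GNSS-11→SEC7: c = 0.171126 rad, d = 1090.24 km
SEC7→INJ8: c = 0.127824 rad, d = 814.36 km
Total = 1090.24 + 814.36 = 1904.60 km

1905 km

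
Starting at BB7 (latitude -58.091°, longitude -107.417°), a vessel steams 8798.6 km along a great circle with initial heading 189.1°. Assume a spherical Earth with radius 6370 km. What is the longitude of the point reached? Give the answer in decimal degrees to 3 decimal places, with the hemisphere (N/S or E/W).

δ = d/R = 8798.6/6370 = 1.381256 rad
φ₂ = arcsin(sin φ₁ cos δ + cos φ₁ sin δ cos θ)
   = arcsin(-0.84889·0.18841 + 0.52857·0.98209·-0.98741) = -42.26100°
λ₂ = λ₁ + atan2(sin θ sin δ cos φ₁, cos δ − sin φ₁ sin φ₂) = 84.69798°

84.698°E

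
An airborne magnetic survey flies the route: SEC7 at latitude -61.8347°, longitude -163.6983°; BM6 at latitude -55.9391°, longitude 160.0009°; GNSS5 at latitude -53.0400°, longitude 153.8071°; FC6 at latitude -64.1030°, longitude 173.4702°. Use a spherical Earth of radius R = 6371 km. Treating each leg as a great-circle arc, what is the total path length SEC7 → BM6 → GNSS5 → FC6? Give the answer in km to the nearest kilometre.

SEC7→BM6: c = 0.338051 rad, d = 2153.72 km
BM6→GNSS5: c = 0.080589 rad, d = 513.44 km
GNSS5→FC6: c = 0.261111 rad, d = 1663.54 km
Total = 2153.72 + 513.44 + 1663.54 = 4330.69 km

4331 km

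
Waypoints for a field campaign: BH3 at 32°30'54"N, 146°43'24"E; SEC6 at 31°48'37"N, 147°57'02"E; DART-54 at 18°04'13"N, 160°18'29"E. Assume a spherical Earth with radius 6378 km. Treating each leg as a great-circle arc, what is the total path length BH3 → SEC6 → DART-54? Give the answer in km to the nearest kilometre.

BH3: φ = +32.51500°, λ = +146.72333°
SEC6: φ = +31.81028°, λ = +147.95056°
DART-54: φ = +18.07028°, λ = +160.30806°
BH3→SEC6: c = 0.021910 rad, d = 139.74 km
SEC6→DART-54: c = 0.308909 rad, d = 1970.22 km
Total = 139.74 + 1970.22 = 2109.96 km

2110 km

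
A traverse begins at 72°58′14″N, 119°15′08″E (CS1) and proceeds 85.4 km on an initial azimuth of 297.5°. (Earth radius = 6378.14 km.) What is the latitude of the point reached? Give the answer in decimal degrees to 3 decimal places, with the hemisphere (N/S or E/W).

CS1: φ = +72.97056°, λ = +119.25222°
δ = d/R = 85.4/6378.14 = 0.013389 rad
φ₂ = arcsin(sin φ₁ cos δ + cos φ₁ sin δ cos θ)
   = arcsin(0.95615·0.99991 + 0.29286·0.01339·0.46175) = 73.31132°
λ₂ = λ₁ + atan2(sin θ sin δ cos φ₁, cos δ − sin φ₁ sin φ₂) = 116.88202°

73.311°N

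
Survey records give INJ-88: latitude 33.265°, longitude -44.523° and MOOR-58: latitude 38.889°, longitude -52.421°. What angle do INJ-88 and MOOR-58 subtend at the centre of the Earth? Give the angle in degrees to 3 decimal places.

Δφ = 5.6240°,  Δλ = -7.8980°
a = sin²(Δφ/2) + cos φ₁ cos φ₂ sin²(Δλ/2) = 0.005494
c = 2·arcsin(√a) = 0.148373 rad = 8.5011°

8.501°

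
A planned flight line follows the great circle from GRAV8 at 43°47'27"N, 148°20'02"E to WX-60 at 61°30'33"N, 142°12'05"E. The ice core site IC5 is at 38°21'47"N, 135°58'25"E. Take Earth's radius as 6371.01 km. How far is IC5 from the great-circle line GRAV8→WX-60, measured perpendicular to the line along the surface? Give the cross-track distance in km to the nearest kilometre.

1147 km

GRAV8: φ = +43.79083°, λ = +148.33389°
WX-60: φ = +61.50917°, λ = +142.20139°
IC5: φ = +38.36306°, λ = +135.97361°
δ₁₃ = central angle GRAV8→IC5 = 0.187912 rad  (haversine)
θ₁₃ = bearing GRAV8→IC5 = 243.958°,  θ₁₂ = bearing GRAV8→WX-60 = 350.552°
dₓₜ = R·arcsin(sin δ₁₃ · sin(θ₁₃ − θ₁₂)) = 6371.01·arcsin(0.18681·sin(-106.594°)) = -1146.769 km
|dₓₜ| = 1146.769 km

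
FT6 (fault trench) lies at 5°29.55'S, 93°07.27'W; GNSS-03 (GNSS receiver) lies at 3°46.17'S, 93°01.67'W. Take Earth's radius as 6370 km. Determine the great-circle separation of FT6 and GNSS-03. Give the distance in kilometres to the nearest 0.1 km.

191.8 km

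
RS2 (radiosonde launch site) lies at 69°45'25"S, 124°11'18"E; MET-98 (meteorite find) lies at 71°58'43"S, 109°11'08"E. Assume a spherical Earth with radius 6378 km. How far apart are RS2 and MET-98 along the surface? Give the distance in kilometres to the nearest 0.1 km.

598.6 km

RS2: φ = -69.75694°, λ = +124.18833°
MET-98: φ = -71.97861°, λ = +109.18556°
Δφ = -2.2217°,  Δλ = -15.0028°
a = sin²(Δφ/2) + cos φ₁ cos φ₂ sin²(Δλ/2) = 0.002200
c = 2·arcsin(√a) = 0.093847 rad = 5.3771°
d = R·c = 6378 × 0.093847 = 598.6 km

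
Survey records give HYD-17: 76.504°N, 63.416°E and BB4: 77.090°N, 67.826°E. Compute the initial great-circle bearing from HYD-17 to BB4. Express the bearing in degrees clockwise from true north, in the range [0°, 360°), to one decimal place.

57.7°

Δλ = 4.4100°
y = sin Δλ · cos φ₂ = 0.017179
x = cos φ₁ sin φ₂ − sin φ₁ cos φ₂ cos Δλ = 0.010871
θ = atan2(y, x) = 57.6756° → 57.6756° (mod 360°)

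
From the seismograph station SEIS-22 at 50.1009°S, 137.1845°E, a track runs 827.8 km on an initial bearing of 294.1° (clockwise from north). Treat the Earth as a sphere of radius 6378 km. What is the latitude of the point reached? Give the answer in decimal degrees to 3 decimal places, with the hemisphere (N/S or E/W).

δ = d/R = 827.8/6378 = 0.129790 rad
φ₂ = arcsin(sin φ₁ cos δ + cos φ₁ sin δ cos θ)
   = arcsin(-0.76718·0.99159 + 0.64144·0.12943·0.40833) = -46.62076°
λ₂ = λ₁ + atan2(sin θ sin δ cos φ₁, cos δ − sin φ₁ sin φ₂) = 127.27948°

46.621°S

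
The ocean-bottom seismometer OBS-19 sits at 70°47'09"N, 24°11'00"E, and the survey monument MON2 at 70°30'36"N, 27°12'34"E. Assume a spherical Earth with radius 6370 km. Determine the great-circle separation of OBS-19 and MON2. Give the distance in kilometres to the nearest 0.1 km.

OBS-19: φ = +70.78583°, λ = +24.18333°
MON2: φ = +70.51000°, λ = +27.20944°
Δφ = -0.2758°,  Δλ = 3.0261°
a = sin²(Δφ/2) + cos φ₁ cos φ₂ sin²(Δλ/2) = 0.000082
c = 2·arcsin(√a) = 0.018150 rad = 1.0399°
d = R·c = 6370 × 0.018150 = 115.6 km

115.6 km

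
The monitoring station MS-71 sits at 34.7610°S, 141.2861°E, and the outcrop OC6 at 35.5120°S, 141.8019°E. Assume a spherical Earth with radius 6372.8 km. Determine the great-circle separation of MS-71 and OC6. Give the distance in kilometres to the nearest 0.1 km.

Δφ = -0.7510°,  Δλ = 0.5158°
a = sin²(Δφ/2) + cos φ₁ cos φ₂ sin²(Δλ/2) = 0.000056
c = 2·arcsin(√a) = 0.015033 rad = 0.8613°
d = R·c = 6372.8 × 0.015033 = 95.8 km

95.8 km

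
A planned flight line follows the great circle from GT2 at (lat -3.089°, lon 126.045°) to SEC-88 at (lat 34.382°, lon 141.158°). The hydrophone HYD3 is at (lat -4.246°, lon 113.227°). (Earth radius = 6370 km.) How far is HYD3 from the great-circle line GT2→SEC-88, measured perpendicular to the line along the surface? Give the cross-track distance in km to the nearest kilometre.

δ₁₃ = central angle GT2→HYD3 = 0.224164 rad  (haversine)
θ₁₃ = bearing GT2→HYD3 = 264.442°,  θ₁₂ = bearing GT2→SEC-88 = 19.524°
dₓₜ = R·arcsin(sin δ₁₃ · sin(θ₁₃ − θ₁₂)) = 6370·arcsin(0.22229·sin(244.918°)) = -1291.291 km
|dₓₜ| = 1291.291 km

1291 km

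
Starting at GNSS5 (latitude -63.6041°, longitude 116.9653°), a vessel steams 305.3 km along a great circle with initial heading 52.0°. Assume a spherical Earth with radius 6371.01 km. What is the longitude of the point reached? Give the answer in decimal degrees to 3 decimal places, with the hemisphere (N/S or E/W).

121.552°E

δ = d/R = 305.3/6371.01 = 0.047920 rad
φ₂ = arcsin(sin φ₁ cos δ + cos φ₁ sin δ cos θ)
   = arcsin(-0.89574·0.99885 + 0.44457·0.04790·0.61566) = -61.83650°
λ₂ = λ₁ + atan2(sin θ sin δ cos φ₁, cos δ − sin φ₁ sin φ₂) = 121.55241°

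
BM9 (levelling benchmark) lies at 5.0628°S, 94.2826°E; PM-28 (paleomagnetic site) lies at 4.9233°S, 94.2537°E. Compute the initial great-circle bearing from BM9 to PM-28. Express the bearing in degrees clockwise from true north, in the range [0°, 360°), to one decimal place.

Δλ = -0.0289°
y = sin Δλ · cos φ₂ = -0.000503
x = cos φ₁ sin φ₂ − sin φ₁ cos φ₂ cos Δλ = 0.002435
θ = atan2(y, x) = -11.6624° → 348.3376° (mod 360°)

348.3°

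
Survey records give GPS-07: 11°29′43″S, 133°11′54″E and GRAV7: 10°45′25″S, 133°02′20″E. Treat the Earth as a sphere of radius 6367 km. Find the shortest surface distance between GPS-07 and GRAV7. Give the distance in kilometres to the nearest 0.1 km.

GPS-07: φ = -11.49528°, λ = +133.19833°
GRAV7: φ = -10.75694°, λ = +133.03889°
Δφ = 0.7383°,  Δλ = -0.1594°
a = sin²(Δφ/2) + cos φ₁ cos φ₂ sin²(Δλ/2) = 0.000043
c = 2·arcsin(√a) = 0.013172 rad = 0.7547°
d = R·c = 6367 × 0.013172 = 83.9 km

83.9 km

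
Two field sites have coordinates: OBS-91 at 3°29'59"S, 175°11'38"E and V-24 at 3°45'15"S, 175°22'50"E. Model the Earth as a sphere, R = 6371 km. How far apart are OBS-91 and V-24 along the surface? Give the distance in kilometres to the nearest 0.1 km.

OBS-91: φ = -3.49972°, λ = +175.19389°
V-24: φ = -3.75417°, λ = +175.38056°
Δφ = -0.2544°,  Δλ = 0.1867°
a = sin²(Δφ/2) + cos φ₁ cos φ₂ sin²(Δλ/2) = 0.000008
c = 2·arcsin(√a) = 0.005504 rad = 0.3154°
d = R·c = 6371 × 0.005504 = 35.1 km

35.1 km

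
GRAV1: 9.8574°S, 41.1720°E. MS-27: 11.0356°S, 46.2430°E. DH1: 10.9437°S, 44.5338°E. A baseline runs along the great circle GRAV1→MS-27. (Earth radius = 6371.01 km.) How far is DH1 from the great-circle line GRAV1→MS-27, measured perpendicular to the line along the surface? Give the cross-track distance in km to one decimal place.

32.0 km

δ₁₃ = central angle GRAV1→DH1 = 0.060744 rad  (haversine)
θ₁₃ = bearing GRAV1→DH1 = 108.485°,  θ₁₂ = bearing GRAV1→MS-27 = 103.744°
dₓₜ = R·arcsin(sin δ₁₃ · sin(θ₁₃ − θ₁₂)) = 6371.01·arcsin(0.06071·sin(4.741°)) = 31.967 km
|dₓₜ| = 31.967 km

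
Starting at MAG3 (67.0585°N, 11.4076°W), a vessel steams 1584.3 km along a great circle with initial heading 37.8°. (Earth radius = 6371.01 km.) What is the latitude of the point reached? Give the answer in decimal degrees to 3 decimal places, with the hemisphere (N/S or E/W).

δ = d/R = 1584.3/6371.01 = 0.248673 rad
φ₂ = arcsin(sin φ₁ cos δ + cos φ₁ sin δ cos θ)
   = arcsin(0.92090·0.96924 + 0.38979·0.24612·0.79016) = 75.55314°
λ₂ = λ₁ + atan2(sin θ sin δ cos φ₁, cos δ − sin φ₁ sin φ₂) = 25.79558°

75.553°N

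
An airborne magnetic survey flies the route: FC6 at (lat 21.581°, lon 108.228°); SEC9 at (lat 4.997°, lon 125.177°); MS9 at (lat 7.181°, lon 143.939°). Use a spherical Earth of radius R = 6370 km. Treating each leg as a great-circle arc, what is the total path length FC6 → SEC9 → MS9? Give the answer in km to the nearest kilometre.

4683 km

FC6→SEC9: c = 0.407372 rad, d = 2594.96 km
SEC9→MS9: c = 0.327798 rad, d = 2088.07 km
Total = 2594.96 + 2088.07 = 4683.03 km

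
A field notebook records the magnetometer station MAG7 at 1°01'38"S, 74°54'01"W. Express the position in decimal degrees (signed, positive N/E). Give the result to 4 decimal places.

-1.0272°, -74.9003°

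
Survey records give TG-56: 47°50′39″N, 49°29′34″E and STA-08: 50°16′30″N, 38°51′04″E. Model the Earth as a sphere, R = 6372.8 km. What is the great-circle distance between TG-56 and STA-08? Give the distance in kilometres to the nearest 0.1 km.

TG-56: φ = +47.84417°, λ = +49.49278°
STA-08: φ = +50.27500°, λ = +38.85111°
Δφ = 2.4308°,  Δλ = -10.6417°
a = sin²(Δφ/2) + cos φ₁ cos φ₂ sin²(Δλ/2) = 0.004138
c = 2·arcsin(√a) = 0.128751 rad = 7.3769°
d = R·c = 6372.8 × 0.128751 = 820.5 km

820.5 km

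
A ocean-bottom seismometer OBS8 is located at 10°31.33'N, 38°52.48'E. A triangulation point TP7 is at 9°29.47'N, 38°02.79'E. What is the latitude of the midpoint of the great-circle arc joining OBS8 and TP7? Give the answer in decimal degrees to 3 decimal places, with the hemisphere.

OBS8: φ = +10.52217°, λ = +38.87467°
TP7: φ = +9.49117°, λ = +38.04650°
Bx = cos φ₂ cos Δλ = 0.986208,  By = cos φ₂ sin Δλ = -0.014256
φₘ = atan2(sin φ₁ + sin φ₂, √((cos φ₁ + Bx)² + By²)) = 10.00692°
λₘ = λ₁ + atan2(By, cos φ₁ + Bx) = 38.45993°

10.007°N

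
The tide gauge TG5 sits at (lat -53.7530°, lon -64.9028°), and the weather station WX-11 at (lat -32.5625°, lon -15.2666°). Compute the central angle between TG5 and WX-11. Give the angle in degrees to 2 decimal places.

40.82°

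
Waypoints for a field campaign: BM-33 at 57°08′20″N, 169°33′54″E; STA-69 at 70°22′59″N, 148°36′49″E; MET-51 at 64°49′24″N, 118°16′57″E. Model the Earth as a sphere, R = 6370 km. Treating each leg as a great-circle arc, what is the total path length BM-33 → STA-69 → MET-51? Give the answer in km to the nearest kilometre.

3182 km

BM-33: φ = +57.13889°, λ = +169.56500°
STA-69: φ = +70.38306°, λ = +148.61361°
MET-51: φ = +64.82333°, λ = +118.28250°
BM-33→STA-69: c = 0.278902 rad, d = 1776.60 km
STA-69→MET-51: c = 0.220691 rad, d = 1405.80 km
Total = 1776.60 + 1405.80 = 3182.41 km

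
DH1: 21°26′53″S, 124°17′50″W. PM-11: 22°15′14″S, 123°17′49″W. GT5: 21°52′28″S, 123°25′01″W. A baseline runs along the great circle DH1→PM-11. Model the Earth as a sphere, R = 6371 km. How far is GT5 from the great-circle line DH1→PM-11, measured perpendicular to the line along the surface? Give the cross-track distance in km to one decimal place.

DH1: φ = -21.44806°, λ = -124.29722°
PM-11: φ = -22.25389°, λ = -123.29694°
GT5: φ = -21.87444°, λ = -123.41694°
δ₁₃ = central angle DH1→GT5 = 0.016102 rad  (haversine)
θ₁₃ = bearing DH1→GT5 = 117.690°,  θ₁₂ = bearing DH1→PM-11 = 131.142°
dₓₜ = R·arcsin(sin δ₁₃ · sin(θ₁₃ − θ₁₂)) = 6371·arcsin(0.01610·sin(-13.452°)) = -23.864 km
|dₓₜ| = 23.864 km

23.9 km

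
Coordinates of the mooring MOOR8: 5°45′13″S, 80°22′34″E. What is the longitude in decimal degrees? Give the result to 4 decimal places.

80.3761°E

80° + 22′/60 + 34″/3600 = 80 + 0.36667 + 0.00944 = 80.3761°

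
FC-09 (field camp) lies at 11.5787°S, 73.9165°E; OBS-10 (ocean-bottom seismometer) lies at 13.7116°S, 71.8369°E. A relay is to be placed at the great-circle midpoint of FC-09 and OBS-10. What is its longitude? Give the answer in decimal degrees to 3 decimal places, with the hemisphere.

Bx = cos φ₂ cos Δλ = 0.970861,  By = cos φ₂ sin Δλ = -0.035254
φₘ = atan2(sin φ₁ + sin φ₂, √((cos φ₁ + Bx)² + By²)) = -12.64717°
λₘ = λ₁ + atan2(By, cos φ₁ + Bx) = 72.88104°

72.881°E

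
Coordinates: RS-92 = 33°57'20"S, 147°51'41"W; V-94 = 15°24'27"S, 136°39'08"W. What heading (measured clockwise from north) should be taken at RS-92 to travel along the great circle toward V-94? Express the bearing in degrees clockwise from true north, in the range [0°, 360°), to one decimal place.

31.3°

RS-92: φ = -33.95556°, λ = -147.86139°
V-94: φ = -15.40750°, λ = -136.65222°
Δλ = 11.2092°
y = sin Δλ · cos φ₂ = 0.187405
x = cos φ₁ sin φ₂ − sin φ₁ cos φ₂ cos Δλ = 0.307828
θ = atan2(y, x) = 31.3330° → 31.3330° (mod 360°)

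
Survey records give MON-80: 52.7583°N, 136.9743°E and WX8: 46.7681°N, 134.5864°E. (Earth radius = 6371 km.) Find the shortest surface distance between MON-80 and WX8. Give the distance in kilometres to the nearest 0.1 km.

687.7 km

Δφ = -5.9902°,  Δλ = -2.3879°
a = sin²(Δφ/2) + cos φ₁ cos φ₂ sin²(Δλ/2) = 0.002910
c = 2·arcsin(√a) = 0.107943 rad = 6.1847°
d = R·c = 6371 × 0.107943 = 687.7 km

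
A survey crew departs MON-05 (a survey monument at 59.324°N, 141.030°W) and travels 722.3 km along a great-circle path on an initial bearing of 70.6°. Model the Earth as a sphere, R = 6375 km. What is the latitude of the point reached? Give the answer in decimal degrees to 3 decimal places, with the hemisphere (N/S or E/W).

δ = d/R = 722.3/6375 = 0.113302 rad
φ₂ = arcsin(sin φ₁ cos δ + cos φ₁ sin δ cos θ)
   = arcsin(0.86007·0.99359 + 0.51018·0.11306·0.33216) = 60.89278°
λ₂ = λ₁ + atan2(sin θ sin δ cos φ₁, cos δ − sin φ₁ sin φ₂) = -128.36655°

60.893°N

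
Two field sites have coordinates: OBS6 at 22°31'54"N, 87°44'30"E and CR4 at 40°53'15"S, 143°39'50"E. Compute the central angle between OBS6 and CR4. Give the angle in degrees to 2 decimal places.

OBS6: φ = +22.53167°, λ = +87.74167°
CR4: φ = -40.88750°, λ = +143.66389°
Δφ = -63.4192°,  Δλ = 55.9222°
a = sin²(Δφ/2) + cos φ₁ cos φ₂ sin²(Δλ/2) = 0.429783
c = 2·arcsin(√a) = 1.429896 rad = 81.9270°

81.93°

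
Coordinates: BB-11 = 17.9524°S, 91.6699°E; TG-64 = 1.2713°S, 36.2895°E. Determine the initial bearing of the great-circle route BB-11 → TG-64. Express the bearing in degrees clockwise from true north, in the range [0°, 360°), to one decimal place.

280.6°

Δλ = -55.3804°
y = sin Δλ · cos φ₂ = -0.822740
x = cos φ₁ sin φ₂ − sin φ₁ cos φ₂ cos Δλ = 0.153962
θ = atan2(y, x) = -79.4006° → 280.5994° (mod 360°)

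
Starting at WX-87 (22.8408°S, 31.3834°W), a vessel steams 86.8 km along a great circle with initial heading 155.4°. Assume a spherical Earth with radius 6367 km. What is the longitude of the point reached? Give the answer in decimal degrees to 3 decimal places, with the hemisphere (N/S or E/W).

31.029°W

δ = d/R = 86.8/6367 = 0.013633 rad
φ₂ = arcsin(sin φ₁ cos δ + cos φ₁ sin δ cos θ)
   = arcsin(-0.38817·0.99991 + 0.92159·0.01363·-0.90924) = -23.55061°
λ₂ = λ₁ + atan2(sin θ sin δ cos φ₁, cos δ − sin φ₁ sin φ₂) = -31.02871°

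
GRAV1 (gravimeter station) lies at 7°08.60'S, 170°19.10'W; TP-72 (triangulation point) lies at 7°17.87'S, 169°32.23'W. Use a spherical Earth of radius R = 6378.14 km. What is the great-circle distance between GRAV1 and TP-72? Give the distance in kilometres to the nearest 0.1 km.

88.0 km

GRAV1: φ = -7.14333°, λ = -170.31833°
TP-72: φ = -7.29783°, λ = -169.53717°
Δφ = -0.1545°,  Δλ = 0.7812°
a = sin²(Δφ/2) + cos φ₁ cos φ₂ sin²(Δλ/2) = 0.000048
c = 2·arcsin(√a) = 0.013792 rad = 0.7902°
d = R·c = 6378.14 × 0.013792 = 88.0 km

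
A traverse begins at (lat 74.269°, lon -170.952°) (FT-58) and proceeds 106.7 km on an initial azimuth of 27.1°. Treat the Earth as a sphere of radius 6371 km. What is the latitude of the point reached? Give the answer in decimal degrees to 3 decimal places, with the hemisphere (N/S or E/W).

δ = d/R = 106.7/6371 = 0.016748 rad
φ₂ = arcsin(sin φ₁ cos δ + cos φ₁ sin δ cos θ)
   = arcsin(0.96255·0.99986 + 0.27112·0.01675·0.89021) = 75.11697°
λ₂ = λ₁ + atan2(sin θ sin δ cos φ₁, cos δ − sin φ₁ sin φ₂) = -169.24992°

75.117°N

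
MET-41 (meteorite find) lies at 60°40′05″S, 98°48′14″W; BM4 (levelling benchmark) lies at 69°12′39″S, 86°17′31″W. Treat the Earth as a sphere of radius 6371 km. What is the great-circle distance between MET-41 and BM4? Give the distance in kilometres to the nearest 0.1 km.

1113.1 km

MET-41: φ = -60.66806°, λ = -98.80389°
BM4: φ = -69.21083°, λ = -86.29194°
Δφ = -8.5428°,  Δλ = 12.5119°
a = sin²(Δφ/2) + cos φ₁ cos φ₂ sin²(Δλ/2) = 0.007612
c = 2·arcsin(√a) = 0.174716 rad = 10.0105°
d = R·c = 6371 × 0.174716 = 1113.1 km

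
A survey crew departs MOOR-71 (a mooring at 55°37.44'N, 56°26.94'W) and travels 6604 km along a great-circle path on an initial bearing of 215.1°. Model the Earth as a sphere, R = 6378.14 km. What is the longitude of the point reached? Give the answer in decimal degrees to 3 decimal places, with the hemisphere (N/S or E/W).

MOOR-71: φ = +55.62400°, λ = -56.44900°
δ = d/R = 6604/6378.14 = 1.035412 rad
φ₂ = arcsin(sin φ₁ cos δ + cos φ₁ sin δ cos θ)
   = arcsin(0.82535·0.51017 + 0.56462·0.86007·-0.81815) = 1.36174°
λ₂ = λ₁ + atan2(sin θ sin δ cos φ₁, cos δ − sin φ₁ sin φ₂) = -86.09804°

86.098°W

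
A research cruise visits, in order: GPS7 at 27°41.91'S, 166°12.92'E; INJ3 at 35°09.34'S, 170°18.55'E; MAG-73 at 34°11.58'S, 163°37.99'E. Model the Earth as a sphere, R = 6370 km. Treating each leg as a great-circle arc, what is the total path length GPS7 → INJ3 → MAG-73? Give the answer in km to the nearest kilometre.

1535 km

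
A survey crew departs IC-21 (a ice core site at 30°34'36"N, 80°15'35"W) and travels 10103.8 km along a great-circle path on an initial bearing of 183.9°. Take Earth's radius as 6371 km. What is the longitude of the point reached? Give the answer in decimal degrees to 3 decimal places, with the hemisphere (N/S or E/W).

IC-21: φ = +30.57667°, λ = -80.25972°
δ = d/R = 10103.8/6371 = 1.585905 rad
φ₂ = arcsin(sin φ₁ cos δ + cos φ₁ sin δ cos θ)
   = arcsin(0.50869·-0.01511 + 0.86095·0.99989·-0.99768) = -60.05934°
λ₂ = λ₁ + atan2(sin θ sin δ cos φ₁, cos δ − sin φ₁ sin φ₂) = -88.09118°

88.091°W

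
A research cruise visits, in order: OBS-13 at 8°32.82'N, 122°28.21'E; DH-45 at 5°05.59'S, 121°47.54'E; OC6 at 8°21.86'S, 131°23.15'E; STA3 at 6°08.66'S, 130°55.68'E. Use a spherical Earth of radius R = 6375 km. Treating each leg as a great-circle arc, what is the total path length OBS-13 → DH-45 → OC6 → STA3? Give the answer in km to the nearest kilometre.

OBS-13: φ = +8.54700°, λ = +122.47017°
DH-45: φ = -5.09317°, λ = +121.79233°
OC6: φ = -8.36433°, λ = +131.38583°
STA3: φ = -6.14433°, λ = +130.92800°
OBS-13→DH-45: c = 0.238358 rad, d = 1519.53 km
DH-45→OC6: c = 0.175788 rad, d = 1120.65 km
OC6→STA3: c = 0.039549 rad, d = 252.12 km
Total = 1519.53 + 1120.65 + 252.12 = 2892.30 km

2892 km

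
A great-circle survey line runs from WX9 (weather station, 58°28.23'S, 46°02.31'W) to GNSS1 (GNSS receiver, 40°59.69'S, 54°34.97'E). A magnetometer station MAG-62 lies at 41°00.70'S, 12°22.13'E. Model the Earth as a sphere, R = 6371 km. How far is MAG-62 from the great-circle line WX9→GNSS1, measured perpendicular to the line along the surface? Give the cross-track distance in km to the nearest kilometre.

2172 km

WX9: φ = -58.47050°, λ = -46.03850°
GNSS1: φ = -40.99483°, λ = +54.58283°
MAG-62: φ = -41.01167°, λ = +12.36883°
δ₁₃ = central angle WX9→MAG-62 = 0.698113 rad  (haversine)
θ₁₃ = bearing WX9→MAG-62 = 90.554°,  θ₁₂ = bearing WX9→GNSS1 = 121.893°
dₓₜ = R·arcsin(sin δ₁₃ · sin(θ₁₃ − θ₁₂)) = 6371·arcsin(0.64277·sin(-31.339°)) = -2171.678 km
|dₓₜ| = 2171.678 km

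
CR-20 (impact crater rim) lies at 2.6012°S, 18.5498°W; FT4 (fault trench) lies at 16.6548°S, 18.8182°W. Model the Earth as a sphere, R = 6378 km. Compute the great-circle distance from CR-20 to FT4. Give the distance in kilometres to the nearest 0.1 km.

1564.7 km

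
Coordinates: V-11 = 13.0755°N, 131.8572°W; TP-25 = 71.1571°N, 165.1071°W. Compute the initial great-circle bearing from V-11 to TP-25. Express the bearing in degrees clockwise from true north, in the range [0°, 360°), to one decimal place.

348.4°

Δλ = -33.2499°
y = sin Δλ · cos φ₂ = -0.177084
x = cos φ₁ sin φ₂ − sin φ₁ cos φ₂ cos Δλ = 0.860764
θ = atan2(y, x) = -11.6252° → 348.3748° (mod 360°)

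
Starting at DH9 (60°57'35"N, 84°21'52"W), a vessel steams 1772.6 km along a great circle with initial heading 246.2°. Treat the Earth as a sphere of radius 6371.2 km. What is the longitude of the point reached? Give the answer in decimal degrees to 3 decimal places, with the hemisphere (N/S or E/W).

DH9: φ = +60.95972°, λ = -84.36444°
δ = d/R = 1772.6/6371.2 = 0.278221 rad
φ₂ = arcsin(sin φ₁ cos δ + cos φ₁ sin δ cos θ)
   = arcsin(0.87428·0.96155 + 0.48542·0.27465·-0.40355) = 51.89288°
λ₂ = λ₁ + atan2(sin θ sin δ cos φ₁, cos δ − sin φ₁ sin φ₂) = -108.39275°

108.393°W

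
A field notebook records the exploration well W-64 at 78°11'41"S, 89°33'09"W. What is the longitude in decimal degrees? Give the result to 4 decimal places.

89° + 33′/60 + 9″/3600 = 89 + 0.55000 + 0.00250 = 89.5525°

89.5525°W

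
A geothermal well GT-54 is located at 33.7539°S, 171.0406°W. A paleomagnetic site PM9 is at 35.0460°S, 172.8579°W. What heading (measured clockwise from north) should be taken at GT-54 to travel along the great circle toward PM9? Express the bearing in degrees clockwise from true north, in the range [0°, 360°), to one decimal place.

Δλ = -1.8173°
y = sin Δλ · cos φ₂ = -0.025963
x = cos φ₁ sin φ₂ − sin φ₁ cos φ₂ cos Δλ = -0.022778
θ = atan2(y, x) = -131.2619° → 228.7381° (mod 360°)

228.7°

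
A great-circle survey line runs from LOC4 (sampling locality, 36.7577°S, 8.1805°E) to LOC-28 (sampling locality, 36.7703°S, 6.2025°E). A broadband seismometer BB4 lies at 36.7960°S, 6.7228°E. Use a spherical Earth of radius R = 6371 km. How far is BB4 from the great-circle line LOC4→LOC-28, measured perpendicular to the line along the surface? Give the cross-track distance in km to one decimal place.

δ₁₃ = central angle LOC4→BB4 = 0.020389 rad  (haversine)
θ₁₃ = bearing LOC4→BB4 = 267.685°,  θ₁₂ = bearing LOC4→LOC-28 = 268.952°
dₓₜ = R·arcsin(sin δ₁₃ · sin(θ₁₃ − θ₁₂)) = 6371·arcsin(0.02039·sin(-1.268°)) = -2.873 km
|dₓₜ| = 2.873 km

2.9 km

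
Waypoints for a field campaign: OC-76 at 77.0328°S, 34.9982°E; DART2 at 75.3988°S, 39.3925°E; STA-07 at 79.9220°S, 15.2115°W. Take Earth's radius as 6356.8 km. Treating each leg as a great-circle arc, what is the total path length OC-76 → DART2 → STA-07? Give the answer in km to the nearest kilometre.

1541 km

OC-76→DART2: c = 0.033852 rad, d = 215.19 km
DART2→STA-07: c = 0.208590 rad, d = 1325.96 km
Total = 215.19 + 1325.96 = 1541.15 km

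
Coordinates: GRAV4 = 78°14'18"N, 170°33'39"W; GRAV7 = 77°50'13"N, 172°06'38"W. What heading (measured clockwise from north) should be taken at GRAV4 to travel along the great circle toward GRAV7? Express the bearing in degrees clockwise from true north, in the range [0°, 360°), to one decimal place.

219.4°

GRAV4: φ = +78.23833°, λ = -170.56083°
GRAV7: φ = +77.83694°, λ = -172.11056°
Δλ = -1.5497°
y = sin Δλ · cos φ₂ = -0.005698
x = cos φ₁ sin φ₂ − sin φ₁ cos φ₂ cos Δλ = -0.006930
θ = atan2(y, x) = -140.5718° → 219.4282° (mod 360°)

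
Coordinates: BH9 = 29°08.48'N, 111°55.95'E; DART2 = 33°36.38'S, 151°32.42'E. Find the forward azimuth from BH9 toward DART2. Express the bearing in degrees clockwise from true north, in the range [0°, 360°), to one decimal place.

BH9: φ = +29.14133°, λ = +111.93250°
DART2: φ = -33.60633°, λ = +151.54033°
Δλ = 39.6078°
y = sin Δλ · cos φ₂ = 0.530973
x = cos φ₁ sin φ₂ − sin φ₁ cos φ₂ cos Δλ = -0.795889
θ = atan2(y, x) = 146.2910° → 146.2910° (mod 360°)

146.3°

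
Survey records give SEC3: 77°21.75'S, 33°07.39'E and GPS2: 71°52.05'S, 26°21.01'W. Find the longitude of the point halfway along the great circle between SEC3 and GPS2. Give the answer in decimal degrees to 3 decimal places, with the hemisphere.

2.303°W

SEC3: φ = -77.36250°, λ = +33.12317°
GPS2: φ = -71.86750°, λ = -26.35017°
Bx = cos φ₂ cos Δλ = 0.158079,  By = cos φ₂ sin Δλ = -0.268079
φₘ = atan2(sin φ₁ + sin φ₂, √((cos φ₁ + Bx)² + By²)) = -76.49821°
λₘ = λ₁ + atan2(By, cos φ₁ + Bx) = -2.30289°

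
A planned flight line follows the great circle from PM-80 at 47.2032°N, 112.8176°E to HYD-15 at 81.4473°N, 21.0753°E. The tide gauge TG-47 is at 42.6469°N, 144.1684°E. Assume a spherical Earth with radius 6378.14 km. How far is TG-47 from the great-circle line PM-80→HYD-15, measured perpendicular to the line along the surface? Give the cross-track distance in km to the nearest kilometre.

2442 km

δ₁₃ = central angle PM-80→TG-47 = 0.392702 rad  (haversine)
θ₁₃ = bearing PM-80→TG-47 = 90.096°,  θ₁₂ = bearing PM-80→HYD-15 = 347.583°
dₓₜ = R·arcsin(sin δ₁₃ · sin(θ₁₃ − θ₁₂)) = 6378.14·arcsin(0.38269·sin(-257.488°)) = 2442.087 km
|dₓₜ| = 2442.087 km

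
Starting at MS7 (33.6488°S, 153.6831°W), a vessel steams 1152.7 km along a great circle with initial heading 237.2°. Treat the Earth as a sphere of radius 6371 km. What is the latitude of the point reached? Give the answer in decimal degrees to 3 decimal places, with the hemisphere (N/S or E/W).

38.770°S

δ = d/R = 1152.7/6371 = 0.180929 rad
φ₂ = arcsin(sin φ₁ cos δ + cos φ₁ sin δ cos θ)
   = arcsin(-0.55410·0.98368 + 0.83245·0.17994·-0.54171) = -38.77038°
λ₂ = λ₁ + atan2(sin θ sin δ cos φ₁, cos δ − sin φ₁ sin φ₂) = -164.86943°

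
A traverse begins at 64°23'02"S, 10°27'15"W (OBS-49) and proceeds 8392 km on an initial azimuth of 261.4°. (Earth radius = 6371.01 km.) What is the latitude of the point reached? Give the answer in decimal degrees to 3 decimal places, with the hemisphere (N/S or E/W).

OBS-49: φ = -64.38389°, λ = -10.45417°
δ = d/R = 8392/6371.01 = 1.317217 rad
φ₂ = arcsin(sin φ₁ cos δ + cos φ₁ sin δ cos θ)
   = arcsin(-0.90171·0.25087 + 0.43234·0.96802·-0.14954) = -16.78586°
λ₂ = λ₁ + atan2(sin θ sin δ cos φ₁, cos δ − sin φ₁ sin φ₂) = -101.77474°

16.786°S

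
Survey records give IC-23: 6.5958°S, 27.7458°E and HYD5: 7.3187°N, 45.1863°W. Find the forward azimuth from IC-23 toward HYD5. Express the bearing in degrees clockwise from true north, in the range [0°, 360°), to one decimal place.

279.6°

Δλ = -72.9321°
y = sin Δλ · cos φ₂ = -0.948169
x = cos φ₁ sin φ₂ − sin φ₁ cos φ₂ cos Δλ = 0.159984
θ = atan2(y, x) = -80.4227° → 279.5773° (mod 360°)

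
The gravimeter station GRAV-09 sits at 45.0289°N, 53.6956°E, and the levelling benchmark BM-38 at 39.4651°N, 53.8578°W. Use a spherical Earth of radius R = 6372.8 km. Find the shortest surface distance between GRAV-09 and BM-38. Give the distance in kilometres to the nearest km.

Δφ = -5.5638°,  Δλ = -107.5534°
a = sin²(Δφ/2) + cos φ₁ cos φ₂ sin²(Δλ/2) = 0.357443
c = 2·arcsin(√a) = 1.281671 rad = 73.4344°
d = R·c = 6372.8 × 1.281671 = 8167.8 km

8168 km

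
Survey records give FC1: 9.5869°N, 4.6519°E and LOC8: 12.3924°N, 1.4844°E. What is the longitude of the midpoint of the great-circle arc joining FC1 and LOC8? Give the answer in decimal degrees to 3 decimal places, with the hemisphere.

Bx = cos φ₂ cos Δλ = 0.975209,  By = cos φ₂ sin Δλ = -0.053968
φₘ = atan2(sin φ₁ + sin φ₂, √((cos φ₁ + Bx)² + By²)) = 10.99375°
λₘ = λ₁ + atan2(By, cos φ₁ + Bx) = 3.07568°

3.076°E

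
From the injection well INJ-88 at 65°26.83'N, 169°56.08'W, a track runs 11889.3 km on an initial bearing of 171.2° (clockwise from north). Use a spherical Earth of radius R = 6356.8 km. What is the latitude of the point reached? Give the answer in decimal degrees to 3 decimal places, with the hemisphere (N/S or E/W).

INJ-88: φ = +65.44717°, λ = -169.93467°
δ = d/R = 11889.3/6356.8 = 1.870328 rad
φ₂ = arcsin(sin φ₁ cos δ + cos φ₁ sin δ cos θ)
   = arcsin(0.90958·-0.29507 + 0.41553·0.95547·-0.98823) = -41.35698°
λ₂ = λ₁ + atan2(sin θ sin δ cos φ₁, cos δ − sin φ₁ sin φ₂) = -158.70507°

41.357°S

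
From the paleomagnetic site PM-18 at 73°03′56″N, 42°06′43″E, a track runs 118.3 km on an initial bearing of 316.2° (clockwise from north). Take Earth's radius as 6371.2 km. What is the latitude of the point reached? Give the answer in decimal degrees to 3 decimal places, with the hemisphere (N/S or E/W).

PM-18: φ = +73.06556°, λ = +42.11194°
δ = d/R = 118.3/6371.2 = 0.018568 rad
φ₂ = arcsin(sin φ₁ cos δ + cos φ₁ sin δ cos θ)
   = arcsin(0.95664·0.99983 + 0.29128·0.01857·0.72176) = 73.81714°
λ₂ = λ₁ + atan2(sin θ sin δ cos φ₁, cos δ − sin φ₁ sin φ₂) = 39.46912°

73.817°N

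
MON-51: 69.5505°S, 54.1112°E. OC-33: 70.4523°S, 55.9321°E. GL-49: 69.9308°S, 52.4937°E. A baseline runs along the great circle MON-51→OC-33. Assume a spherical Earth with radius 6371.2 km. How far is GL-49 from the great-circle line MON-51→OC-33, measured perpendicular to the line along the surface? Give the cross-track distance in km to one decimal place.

δ₁₃ = central angle MON-51→GL-49 = 0.011815 rad  (haversine)
θ₁₃ = bearing MON-51→GL-49 = 235.067°,  θ₁₂ = bearing MON-51→OC-33 = 146.226°
dₓₜ = R·arcsin(sin δ₁₃ · sin(θ₁₃ − θ₁₂)) = 6371.2·arcsin(0.01182·sin(88.841°)) = 75.262 km
|dₓₜ| = 75.262 km

75.3 km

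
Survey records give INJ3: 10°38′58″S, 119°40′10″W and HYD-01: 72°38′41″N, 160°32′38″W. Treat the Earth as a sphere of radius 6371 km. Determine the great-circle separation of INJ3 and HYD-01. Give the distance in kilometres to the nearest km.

INJ3: φ = -10.64944°, λ = -119.66944°
HYD-01: φ = +72.64472°, λ = -160.54389°
Δφ = 83.2942°,  Δλ = -40.8744°
a = sin²(Δφ/2) + cos φ₁ cos φ₂ sin²(Δλ/2) = 0.477358
c = 2·arcsin(√a) = 1.525497 rad = 87.4045°
d = R·c = 6371 × 1.525497 = 9718.9 km

9719 km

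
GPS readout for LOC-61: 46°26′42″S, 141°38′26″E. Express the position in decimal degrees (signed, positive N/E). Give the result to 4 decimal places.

lat: 46.4450° S → -46.4450°
lon: 141.6406° E → +141.6406°

-46.4450°, +141.6406°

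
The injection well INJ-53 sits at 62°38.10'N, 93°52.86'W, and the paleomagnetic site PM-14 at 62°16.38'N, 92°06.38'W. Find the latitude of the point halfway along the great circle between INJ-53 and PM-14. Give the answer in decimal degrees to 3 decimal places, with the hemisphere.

INJ-53: φ = +62.63500°, λ = -93.88100°
PM-14: φ = +62.27300°, λ = -92.10633°
Bx = cos φ₂ cos Δλ = 0.465036,  By = cos φ₂ sin Δλ = 0.014409
φₘ = atan2(sin φ₁ + sin φ₂, √((cos φ₁ + Bx)² + By²)) = 62.45682°
λₘ = λ₁ + atan2(By, cos φ₁ + Bx) = -92.98829°

62.457°N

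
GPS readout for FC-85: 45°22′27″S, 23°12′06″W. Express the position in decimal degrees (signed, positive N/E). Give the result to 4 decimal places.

lat: 45.3742° S → -45.3742°
lon: 23.2017° W → -23.2017°

-45.3742°, -23.2017°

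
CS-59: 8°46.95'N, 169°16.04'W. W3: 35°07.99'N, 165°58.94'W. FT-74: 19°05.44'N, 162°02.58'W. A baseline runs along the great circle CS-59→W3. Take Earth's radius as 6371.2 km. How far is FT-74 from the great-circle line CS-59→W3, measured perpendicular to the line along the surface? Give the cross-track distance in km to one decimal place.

633.6 km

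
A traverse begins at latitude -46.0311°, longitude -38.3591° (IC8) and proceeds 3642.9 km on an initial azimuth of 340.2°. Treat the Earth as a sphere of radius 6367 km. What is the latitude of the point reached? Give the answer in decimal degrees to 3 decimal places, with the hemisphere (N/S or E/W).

δ = d/R = 3642.9/6367 = 0.572153 rad
φ₂ = arcsin(sin φ₁ cos δ + cos φ₁ sin δ cos θ)
   = arcsin(-0.71972·0.84074 + 0.69427·0.54144·0.94088) = -14.56090°
λ₂ = λ₁ + atan2(sin θ sin δ cos φ₁, cos δ − sin φ₁ sin φ₂) = -49.28235°

14.561°S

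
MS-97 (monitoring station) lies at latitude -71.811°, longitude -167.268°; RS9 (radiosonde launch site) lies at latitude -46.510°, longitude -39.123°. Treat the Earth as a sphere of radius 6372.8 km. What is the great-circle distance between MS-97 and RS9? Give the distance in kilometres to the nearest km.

6249 km

Δφ = 25.3010°,  Δλ = 128.1450°
a = sin²(Δφ/2) + cos φ₁ cos φ₂ sin²(Δλ/2) = 0.221724
c = 2·arcsin(√a) = 0.980568 rad = 56.1824°
d = R·c = 6372.8 × 0.980568 = 6249.0 km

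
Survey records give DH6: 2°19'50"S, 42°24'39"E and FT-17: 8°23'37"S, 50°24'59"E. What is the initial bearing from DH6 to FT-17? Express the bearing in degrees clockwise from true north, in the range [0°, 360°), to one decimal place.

DH6: φ = -2.33056°, λ = +42.41083°
FT-17: φ = -8.39361°, λ = +50.41639°
Δλ = 8.0056°
y = sin Δλ · cos φ₂ = 0.137777
x = cos φ₁ sin φ₂ − sin φ₁ cos φ₂ cos Δλ = -0.106015
θ = atan2(y, x) = 127.5770° → 127.5770° (mod 360°)

127.6°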